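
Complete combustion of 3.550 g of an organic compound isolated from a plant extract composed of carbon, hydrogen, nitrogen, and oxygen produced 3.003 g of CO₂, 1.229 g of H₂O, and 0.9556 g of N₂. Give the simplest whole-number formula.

C2H4N2O3

mol C = 3.003 g CO₂ ÷ 44.009 g/mol = 0.068236 mol
mol H = 2 × 1.229 g H₂O ÷ 18.015 g/mol = 0.13644 mol
mol N = 2 × 0.9556 g N₂ ÷ 28.014 g/mol = 0.068223 mol
mass O = 3.550 − (0.81958 + 0.13753 + 0.95560) = 1.6373 g → mol O = 1.6373 ÷ 15.999 = 0.10234 mol
Divide by the smallest (0.068223 mol): C 1.000, H 2.000, N 1.000, O 1.500
Multiplying each by 2 gives whole numbers: C 2.00, H 4.00, N 2.00, O 3.00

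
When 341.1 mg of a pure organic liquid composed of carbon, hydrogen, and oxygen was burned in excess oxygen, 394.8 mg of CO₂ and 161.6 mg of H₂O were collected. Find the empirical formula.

mol C = 0.3948 g CO₂ ÷ 44.009 g/mol = 0.0089709 mol
mol H = 2 × 0.1616 g H₂O ÷ 18.015 g/mol = 0.017941 mol
mass O = 0.3411 − (0.10775 + 0.018084) = 0.21527 g → mol O = 0.21527 ÷ 15.999 = 0.013455 mol
Divide by the smallest (0.0089709 mol): C 1.000, H 2.000, O 1.500
Multiplying each by 2 gives whole numbers: C 2.00, H 4.00, O 3.00

C2H4O3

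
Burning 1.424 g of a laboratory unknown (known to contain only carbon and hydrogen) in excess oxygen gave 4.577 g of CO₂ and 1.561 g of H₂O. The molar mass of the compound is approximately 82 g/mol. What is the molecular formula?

mol C = 4.577 g CO₂ ÷ 44.009 g/mol = 0.10400 mol
mol H = 2 × 1.561 g H₂O ÷ 18.015 g/mol = 0.17330 mol
Divide by the smallest (0.10400 mol): C 1.000, H 1.666
Multiplying each by 3 gives whole numbers: C 3.00, H 5.00
Empirical formula: C3H5
Empirical-formula mass = 41.07 g/mol; 82 ÷ 41.07 ≈ 2, so the molecular formula is C6H10.

C6H10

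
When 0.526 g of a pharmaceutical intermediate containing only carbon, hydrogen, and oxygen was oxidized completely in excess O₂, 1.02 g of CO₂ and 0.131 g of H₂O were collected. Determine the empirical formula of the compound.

mol C = 1.02 g CO₂ ÷ 44.009 g/mol = 0.02318 mol
mol H = 2 × 0.131 g H₂O ÷ 18.015 g/mol = 0.01454 mol
mass O = 0.526 − (0.2784 + 0.01466) = 0.2330 g → mol O = 0.2330 ÷ 15.999 = 0.01456 mol
Divide by the smallest (0.01454 mol): C 1.594, H 1.000, O 1.001
Multiplying each by 5 gives whole numbers: C 7.97, H 5.00, O 5.01

C8H5O5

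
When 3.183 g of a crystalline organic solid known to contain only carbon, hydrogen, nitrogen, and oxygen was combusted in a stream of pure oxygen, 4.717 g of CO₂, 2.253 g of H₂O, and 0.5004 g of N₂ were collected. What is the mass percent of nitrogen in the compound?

mol C = 4.717 g CO₂ ÷ 44.009 g/mol = 0.10718 mol
mol H = 2 × 2.253 g H₂O ÷ 18.015 g/mol = 0.25012 mol
mol N = 2 × 0.5004 g N₂ ÷ 28.014 g/mol = 0.035725 mol
mass O = 3.183 − (1.2874 + 0.25213 + 0.50040) = 1.1431 g → mol O = 1.1431 ÷ 15.999 = 0.071448 mol
mass % N = 0.50040 g ÷ 3.183 g × 100%

15.72%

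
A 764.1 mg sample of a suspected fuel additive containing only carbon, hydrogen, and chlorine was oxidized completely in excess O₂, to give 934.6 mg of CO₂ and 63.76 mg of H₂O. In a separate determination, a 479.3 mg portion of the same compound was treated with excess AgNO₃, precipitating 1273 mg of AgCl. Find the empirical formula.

mol C = 0.9346 g CO₂ ÷ 44.009 g/mol = 0.021237 mol
mol H = 2 × 0.06376 g H₂O ÷ 18.015 g/mol = 0.0070785 mol
From the AgCl data: mol Cl per gram of compound = (1.273 ÷ 143.318) ÷ 0.4793 = 0.018532 mol/g, so in the 0.7641 g combustion sample mol Cl = 0.014160 mol
Divide by the smallest (0.0070785 mol): C 3.000, H 1.000, Cl 2.000

C3HCl2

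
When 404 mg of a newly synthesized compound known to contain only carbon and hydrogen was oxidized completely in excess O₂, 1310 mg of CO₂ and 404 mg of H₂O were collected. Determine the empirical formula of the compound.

C2H3

mol C = 1.31 g CO₂ ÷ 44.009 g/mol = 0.02977 mol
mol H = 2 × 0.404 g H₂O ÷ 18.015 g/mol = 0.04485 mol
Divide by the smallest (0.02977 mol): C 1.000, H 1.507
Multiplying each by 2 gives whole numbers: C 2.00, H 3.01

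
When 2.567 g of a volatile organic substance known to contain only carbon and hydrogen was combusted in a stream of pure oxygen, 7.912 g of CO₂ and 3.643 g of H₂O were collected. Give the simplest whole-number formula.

C4H9

mol C = 7.912 g CO₂ ÷ 44.009 g/mol = 0.17978 mol
mol H = 2 × 3.643 g H₂O ÷ 18.015 g/mol = 0.40444 mol
Divide by the smallest (0.17978 mol): C 1.000, H 2.250
Multiplying each by 4 gives whole numbers: C 4.00, H 9.00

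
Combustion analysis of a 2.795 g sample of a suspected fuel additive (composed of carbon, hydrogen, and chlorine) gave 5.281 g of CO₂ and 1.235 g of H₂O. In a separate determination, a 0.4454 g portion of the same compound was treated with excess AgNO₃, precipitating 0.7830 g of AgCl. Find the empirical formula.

C7H8Cl2

mol C = 5.281 g CO₂ ÷ 44.009 g/mol = 0.12000 mol
mol H = 2 × 1.235 g H₂O ÷ 18.015 g/mol = 0.13711 mol
From the AgCl data: mol Cl per gram of compound = (0.7830 ÷ 143.318) ÷ 0.4454 = 0.012266 mol/g, so in the 2.795 g combustion sample mol Cl = 0.034284 mol
Divide by the smallest (0.034284 mol): C 3.500, H 3.999, Cl 1.000
Multiplying each by 2 gives whole numbers: C 7.00, H 8.00, Cl 2.00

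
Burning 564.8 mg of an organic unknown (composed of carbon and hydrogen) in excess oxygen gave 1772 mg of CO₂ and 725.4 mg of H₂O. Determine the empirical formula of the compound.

CH2

mol C = 1.772 g CO₂ ÷ 44.009 g/mol = 0.040264 mol
mol H = 2 × 0.7254 g H₂O ÷ 18.015 g/mol = 0.080533 mol
Divide by the smallest (0.040264 mol): C 1.000, H 2.000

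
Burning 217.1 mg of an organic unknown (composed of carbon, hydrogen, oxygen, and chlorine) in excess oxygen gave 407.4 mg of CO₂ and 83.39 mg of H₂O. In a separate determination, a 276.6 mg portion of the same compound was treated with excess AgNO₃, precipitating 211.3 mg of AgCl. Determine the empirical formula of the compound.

mol C = 0.4074 g CO₂ ÷ 44.009 g/mol = 0.0092572 mol
mol H = 2 × 0.08339 g H₂O ÷ 18.015 g/mol = 0.0092578 mol
From the AgCl data: mol Cl per gram of compound = (0.2113 ÷ 143.318) ÷ 0.2766 = 0.0053302 mol/g, so in the 0.2171 g combustion sample mol Cl = 0.0011572 mol
mass O = 0.2171 − (0.11119 + 0.0093319 + 0.041023) = 0.055557 g → mol O = 0.055557 ÷ 15.999 = 0.0034726 mol
Divide by the smallest (0.0011572 mol): C 8.000, H 8.000, Cl 1.000, O 3.001

C8H8ClO3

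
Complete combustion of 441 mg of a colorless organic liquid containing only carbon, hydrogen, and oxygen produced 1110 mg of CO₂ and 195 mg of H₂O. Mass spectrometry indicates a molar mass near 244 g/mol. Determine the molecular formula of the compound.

mol C = 1.11 g CO₂ ÷ 44.009 g/mol = 0.02522 mol
mol H = 2 × 0.195 g H₂O ÷ 18.015 g/mol = 0.02165 mol
mass O = 0.441 − (0.3029 + 0.02182) = 0.1162 g → mol O = 0.1162 ÷ 15.999 = 0.007265 mol
Divide by the smallest (0.007265 mol): C 3.472, H 2.980, O 1.000
Multiplying each by 2 gives whole numbers: C 6.94, H 5.96, O 2.00
Empirical formula: C7H6O2
Empirical-formula mass = 122.12 g/mol; 244 ÷ 122.12 ≈ 2, so the molecular formula is C14H12O4.

C14H12O4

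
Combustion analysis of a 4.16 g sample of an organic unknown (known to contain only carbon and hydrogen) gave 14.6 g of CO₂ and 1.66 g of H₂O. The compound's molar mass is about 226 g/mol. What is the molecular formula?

mol C = 14.6 g CO₂ ÷ 44.009 g/mol = 0.3318 mol
mol H = 2 × 1.66 g H₂O ÷ 18.015 g/mol = 0.1843 mol
Divide by the smallest (0.1843 mol): C 1.800, H 1.000
Multiplying each by 5 gives whole numbers: C 9.00, H 5.00
Empirical formula: C9H5
Empirical-formula mass = 113.14 g/mol; 226 ÷ 113.14 ≈ 2, so the molecular formula is C18H10.

C18H10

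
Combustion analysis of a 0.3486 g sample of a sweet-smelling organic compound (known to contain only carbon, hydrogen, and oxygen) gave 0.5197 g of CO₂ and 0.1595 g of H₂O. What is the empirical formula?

mol C = 0.5197 g CO₂ ÷ 44.009 g/mol = 0.011809 mol
mol H = 2 × 0.1595 g H₂O ÷ 18.015 g/mol = 0.017707 mol
mass O = 0.3486 − (0.14184 + 0.017849) = 0.18891 g → mol O = 0.18891 ÷ 15.999 = 0.011808 mol
Divide by the smallest (0.011808 mol): C 1.000, H 1.500, O 1.000
Multiplying each by 2 gives whole numbers: C 2.00, H 3.00, O 2.00

C2H3O2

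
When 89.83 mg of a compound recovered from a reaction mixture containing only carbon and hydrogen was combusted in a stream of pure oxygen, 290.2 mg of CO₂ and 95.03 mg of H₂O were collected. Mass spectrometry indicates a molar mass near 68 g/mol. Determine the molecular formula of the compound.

mol C = 0.2902 g CO₂ ÷ 44.009 g/mol = 0.0065941 mol
mol H = 2 × 0.09503 g H₂O ÷ 18.015 g/mol = 0.010550 mol
Divide by the smallest (0.0065941 mol): C 1.000, H 1.600
Multiplying each by 5 gives whole numbers: C 5.00, H 8.00
Empirical formula: C5H8
Empirical-formula mass = 68.12 g/mol; 68 ÷ 68.12 ≈ 1, so the molecular formula is C5H8.

C5H8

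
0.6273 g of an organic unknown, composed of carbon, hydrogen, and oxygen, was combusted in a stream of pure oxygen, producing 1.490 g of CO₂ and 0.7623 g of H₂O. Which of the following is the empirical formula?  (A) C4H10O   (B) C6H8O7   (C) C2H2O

(A) C4H10O

mol C = 1.490 g CO₂ ÷ 44.009 g/mol = 0.033857 mol
mol H = 2 × 0.7623 g H₂O ÷ 18.015 g/mol = 0.084629 mol
mass O = 0.6273 − (0.40665 + 0.085307) = 0.13534 g → mol O = 0.13534 ÷ 15.999 = 0.0084593 mol
Divide by the smallest (0.0084593 mol): C 4.002, H 10.004, O 1.000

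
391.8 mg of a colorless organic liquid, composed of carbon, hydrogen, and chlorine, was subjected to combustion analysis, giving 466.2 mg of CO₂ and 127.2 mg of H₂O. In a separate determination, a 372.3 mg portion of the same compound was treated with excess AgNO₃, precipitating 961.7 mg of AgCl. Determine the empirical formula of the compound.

mol C = 0.4662 g CO₂ ÷ 44.009 g/mol = 0.010593 mol
mol H = 2 × 0.1272 g H₂O ÷ 18.015 g/mol = 0.014122 mol
From the AgCl data: mol Cl per gram of compound = (0.9617 ÷ 143.318) ÷ 0.3723 = 0.018024 mol/g, so in the 0.3918 g combustion sample mol Cl = 0.0070617 mol
Divide by the smallest (0.0070617 mol): C 1.500, H 2.000, Cl 1.000
Multiplying each by 2 gives whole numbers: C 3.00, H 4.00, Cl 2.00

C3H4Cl2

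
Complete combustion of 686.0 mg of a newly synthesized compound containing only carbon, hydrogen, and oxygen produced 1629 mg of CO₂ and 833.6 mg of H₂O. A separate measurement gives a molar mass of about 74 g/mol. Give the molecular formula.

C4H10O

mol C = 1.629 g CO₂ ÷ 44.009 g/mol = 0.037015 mol
mol H = 2 × 0.8336 g H₂O ÷ 18.015 g/mol = 0.092545 mol
mass O = 0.6860 − (0.44459 + 0.093285) = 0.14813 g → mol O = 0.14813 ÷ 15.999 = 0.0092584 mol
Divide by the smallest (0.0092584 mol): C 3.998, H 9.996, O 1.000
Empirical formula: C4H10O
Empirical-formula mass = 74.12 g/mol; 74 ÷ 74.12 ≈ 1, so the molecular formula is C4H10O.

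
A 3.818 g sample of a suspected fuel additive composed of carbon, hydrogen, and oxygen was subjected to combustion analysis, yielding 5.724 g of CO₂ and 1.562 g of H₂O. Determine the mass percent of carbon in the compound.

mol C = 5.724 g CO₂ ÷ 44.009 g/mol = 0.13006 mol
mol H = 2 × 1.562 g H₂O ÷ 18.015 g/mol = 0.17341 mol
mass O = 3.818 − (1.5622 + 0.17480) = 2.0810 g → mol O = 2.0810 ÷ 15.999 = 0.13007 mol
mass % C = 1.5622 g ÷ 3.818 g × 100%

40.92%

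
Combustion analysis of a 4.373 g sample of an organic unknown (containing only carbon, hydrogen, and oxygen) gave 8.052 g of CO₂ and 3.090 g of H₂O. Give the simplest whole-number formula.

C8H15O5

mol C = 8.052 g CO₂ ÷ 44.009 g/mol = 0.18296 mol
mol H = 2 × 3.090 g H₂O ÷ 18.015 g/mol = 0.34305 mol
mass O = 4.373 − (2.1976 + 0.34579) = 1.8296 g → mol O = 1.8296 ÷ 15.999 = 0.11436 mol
Divide by the smallest (0.11436 mol): C 1.600, H 3.000, O 1.000
Multiplying each by 5 gives whole numbers: C 8.00, H 15.00, O 5.00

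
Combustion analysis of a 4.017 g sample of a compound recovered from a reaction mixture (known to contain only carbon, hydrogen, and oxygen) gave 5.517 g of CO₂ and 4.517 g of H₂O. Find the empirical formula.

mol C = 5.517 g CO₂ ÷ 44.009 g/mol = 0.12536 mol
mol H = 2 × 4.517 g H₂O ÷ 18.015 g/mol = 0.50147 mol
mass O = 4.017 − (1.5057 + 0.50548) = 2.0058 g → mol O = 2.0058 ÷ 15.999 = 0.12537 mol
Divide by the smallest (0.12536 mol): C 1.000, H 4.000, O 1.000

CH4O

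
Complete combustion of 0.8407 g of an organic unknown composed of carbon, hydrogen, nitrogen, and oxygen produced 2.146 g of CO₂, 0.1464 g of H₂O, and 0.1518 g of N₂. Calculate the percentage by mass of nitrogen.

18.06%

mol C = 2.146 g CO₂ ÷ 44.009 g/mol = 0.048763 mol
mol H = 2 × 0.1464 g H₂O ÷ 18.015 g/mol = 0.016253 mol
mol N = 2 × 0.1518 g N₂ ÷ 28.014 g/mol = 0.010837 mol
mass O = 0.8407 − (0.58569 + 0.016383 + 0.15180) = 0.086827 g → mol O = 0.086827 ÷ 15.999 = 0.0054271 mol
mass % N = 0.15180 g ÷ 0.8407 g × 100%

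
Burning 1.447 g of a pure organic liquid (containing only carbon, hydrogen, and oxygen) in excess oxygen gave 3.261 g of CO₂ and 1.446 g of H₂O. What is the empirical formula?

mol C = 3.261 g CO₂ ÷ 44.009 g/mol = 0.074098 mol
mol H = 2 × 1.446 g H₂O ÷ 18.015 g/mol = 0.16053 mol
mass O = 1.447 − (0.89000 + 0.16182) = 0.39519 g → mol O = 0.39519 ÷ 15.999 = 0.024701 mol
Divide by the smallest (0.024701 mol): C 3.000, H 6.499, O 1.000
Multiplying each by 2 gives whole numbers: C 6.00, H 13.00, O 2.00

C6H13O2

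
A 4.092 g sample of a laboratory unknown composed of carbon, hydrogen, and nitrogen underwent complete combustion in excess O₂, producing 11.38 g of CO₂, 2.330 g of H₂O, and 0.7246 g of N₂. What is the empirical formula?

C5H5N

mol C = 11.38 g CO₂ ÷ 44.009 g/mol = 0.25858 mol
mol H = 2 × 2.330 g H₂O ÷ 18.015 g/mol = 0.25867 mol
mol N = 2 × 0.7246 g N₂ ÷ 28.014 g/mol = 0.051731 mol
Divide by the smallest (0.051731 mol): C 4.999, H 5.000, N 1.000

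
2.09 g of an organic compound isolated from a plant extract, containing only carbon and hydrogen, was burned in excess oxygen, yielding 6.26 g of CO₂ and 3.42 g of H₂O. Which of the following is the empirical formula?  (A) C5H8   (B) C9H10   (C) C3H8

(C) C3H8

mol C = 6.26 g CO₂ ÷ 44.009 g/mol = 0.1422 mol
mol H = 2 × 3.42 g H₂O ÷ 18.015 g/mol = 0.3797 mol
Divide by the smallest (0.1422 mol): C 1.000, H 2.669
Multiplying each by 3 gives whole numbers: C 3.00, H 8.01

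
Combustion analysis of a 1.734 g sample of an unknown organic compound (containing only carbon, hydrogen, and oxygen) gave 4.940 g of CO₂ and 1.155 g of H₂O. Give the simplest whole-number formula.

mol C = 4.940 g CO₂ ÷ 44.009 g/mol = 0.11225 mol
mol H = 2 × 1.155 g H₂O ÷ 18.015 g/mol = 0.12823 mol
mass O = 1.734 − (1.3482 + 0.12925) = 0.25652 g → mol O = 0.25652 ÷ 15.999 = 0.016033 mol
Divide by the smallest (0.016033 mol): C 7.001, H 7.998, O 1.000

C7H8O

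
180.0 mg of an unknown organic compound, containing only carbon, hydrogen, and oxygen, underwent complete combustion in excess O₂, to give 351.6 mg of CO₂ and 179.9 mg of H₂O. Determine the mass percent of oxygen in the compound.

mol C = 0.3516 g CO₂ ÷ 44.009 g/mol = 0.0079893 mol
mol H = 2 × 0.1799 g H₂O ÷ 18.015 g/mol = 0.019972 mol
mass O = 0.1800 − (0.095959 + 0.020132) = 0.063909 g → mol O = 0.063909 ÷ 15.999 = 0.0039945 mol
mass % O = 0.063909 g ÷ 0.1800 g × 100%

35.50%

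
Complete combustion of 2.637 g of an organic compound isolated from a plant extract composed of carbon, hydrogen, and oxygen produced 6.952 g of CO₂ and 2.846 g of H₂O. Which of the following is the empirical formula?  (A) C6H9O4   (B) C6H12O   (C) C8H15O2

mol C = 6.952 g CO₂ ÷ 44.009 g/mol = 0.15797 mol
mol H = 2 × 2.846 g H₂O ÷ 18.015 g/mol = 0.31596 mol
mass O = 2.637 − (1.8973 + 0.31849) = 0.42116 g → mol O = 0.42116 ÷ 15.999 = 0.026324 mol
Divide by the smallest (0.026324 mol): C 6.001, H 12.003, O 1.000

(B) C6H12O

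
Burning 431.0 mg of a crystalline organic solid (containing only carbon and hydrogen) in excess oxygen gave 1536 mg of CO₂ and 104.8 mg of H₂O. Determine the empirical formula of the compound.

C3H

mol C = 1.536 g CO₂ ÷ 44.009 g/mol = 0.034902 mol
mol H = 2 × 0.1048 g H₂O ÷ 18.015 g/mol = 0.011635 mol
Divide by the smallest (0.011635 mol): C 3.000, H 1.000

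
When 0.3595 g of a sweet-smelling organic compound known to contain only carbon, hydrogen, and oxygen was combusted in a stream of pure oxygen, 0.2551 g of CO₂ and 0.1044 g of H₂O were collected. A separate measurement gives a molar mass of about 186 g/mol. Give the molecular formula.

mol C = 0.2551 g CO₂ ÷ 44.009 g/mol = 0.0057965 mol
mol H = 2 × 0.1044 g H₂O ÷ 18.015 g/mol = 0.011590 mol
mass O = 0.3595 − (0.069622 + 0.011683) = 0.27819 g → mol O = 0.27819 ÷ 15.999 = 0.017388 mol
Divide by the smallest (0.0057965 mol): C 1.000, H 2.000, O 3.000
Empirical formula: CH2O3
Empirical-formula mass = 62.02 g/mol; 186 ÷ 62.02 ≈ 3, so the molecular formula is C3H6O9.

C3H6O9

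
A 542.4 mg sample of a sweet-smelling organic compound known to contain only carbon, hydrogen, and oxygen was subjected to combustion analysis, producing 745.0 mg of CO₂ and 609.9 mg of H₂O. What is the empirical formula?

mol C = 0.7450 g CO₂ ÷ 44.009 g/mol = 0.016928 mol
mol H = 2 × 0.6099 g H₂O ÷ 18.015 g/mol = 0.067710 mol
mass O = 0.5424 − (0.20333 + 0.068252) = 0.27082 g → mol O = 0.27082 ÷ 15.999 = 0.016927 mol
Divide by the smallest (0.016927 mol): C 1.000, H 4.000, O 1.000

CH4O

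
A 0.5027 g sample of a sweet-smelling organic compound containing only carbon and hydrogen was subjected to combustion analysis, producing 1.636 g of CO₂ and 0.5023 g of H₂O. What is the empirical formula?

mol C = 1.636 g CO₂ ÷ 44.009 g/mol = 0.037174 mol
mol H = 2 × 0.5023 g H₂O ÷ 18.015 g/mol = 0.055765 mol
Divide by the smallest (0.037174 mol): C 1.000, H 1.500
Multiplying each by 2 gives whole numbers: C 2.00, H 3.00

C2H3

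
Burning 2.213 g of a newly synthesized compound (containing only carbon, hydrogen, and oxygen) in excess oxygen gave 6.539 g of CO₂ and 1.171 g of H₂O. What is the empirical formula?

mol C = 6.539 g CO₂ ÷ 44.009 g/mol = 0.14858 mol
mol H = 2 × 1.171 g H₂O ÷ 18.015 g/mol = 0.13000 mol
mass O = 2.213 − (1.7846 + 0.13104) = 0.29732 g → mol O = 0.29732 ÷ 15.999 = 0.018584 mol
Divide by the smallest (0.018584 mol): C 7.995, H 6.995, O 1.000

C8H7O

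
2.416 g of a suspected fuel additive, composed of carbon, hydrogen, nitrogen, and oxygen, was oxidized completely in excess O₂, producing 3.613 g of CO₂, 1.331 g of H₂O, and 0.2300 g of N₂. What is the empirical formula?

mol C = 3.613 g CO₂ ÷ 44.009 g/mol = 0.082097 mol
mol H = 2 × 1.331 g H₂O ÷ 18.015 g/mol = 0.14777 mol
mol N = 2 × 0.2300 g N₂ ÷ 28.014 g/mol = 0.016420 mol
mass O = 2.416 − (0.98607 + 0.14895 + 0.23000) = 1.0510 g → mol O = 1.0510 ÷ 15.999 = 0.065691 mol
Divide by the smallest (0.016420 mol): C 5.000, H 8.999, N 1.000, O 4.001

C5H9NO4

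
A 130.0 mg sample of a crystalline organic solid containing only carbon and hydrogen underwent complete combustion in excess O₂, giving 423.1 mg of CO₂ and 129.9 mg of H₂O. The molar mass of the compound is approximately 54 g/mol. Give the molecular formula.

mol C = 0.4231 g CO₂ ÷ 44.009 g/mol = 0.0096139 mol
mol H = 2 × 0.1299 g H₂O ÷ 18.015 g/mol = 0.014421 mol
Divide by the smallest (0.0096139 mol): C 1.000, H 1.500
Multiplying each by 2 gives whole numbers: C 2.00, H 3.00
Empirical formula: C2H3
Empirical-formula mass = 27.05 g/mol; 54 ÷ 27.05 ≈ 2, so the molecular formula is C4H6.

C4H6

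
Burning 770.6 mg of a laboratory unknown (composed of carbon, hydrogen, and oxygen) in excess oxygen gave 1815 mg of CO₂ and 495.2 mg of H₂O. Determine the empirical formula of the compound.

mol C = 1.815 g CO₂ ÷ 44.009 g/mol = 0.041242 mol
mol H = 2 × 0.4952 g H₂O ÷ 18.015 g/mol = 0.054976 mol
mass O = 0.7706 − (0.49535 + 0.055416) = 0.21983 g → mol O = 0.21983 ÷ 15.999 = 0.013740 mol
Divide by the smallest (0.013740 mol): C 3.001, H 4.001, O 1.000

C3H4O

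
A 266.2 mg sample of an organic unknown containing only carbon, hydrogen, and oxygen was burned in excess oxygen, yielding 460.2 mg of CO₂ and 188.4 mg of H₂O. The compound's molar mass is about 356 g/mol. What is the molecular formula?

C14H28O10

mol C = 0.4602 g CO₂ ÷ 44.009 g/mol = 0.010457 mol
mol H = 2 × 0.1884 g H₂O ÷ 18.015 g/mol = 0.020916 mol
mass O = 0.2662 − (0.12560 + 0.021083) = 0.11952 g → mol O = 0.11952 ÷ 15.999 = 0.0074704 mol
Divide by the smallest (0.0074704 mol): C 1.400, H 2.800, O 1.000
Multiplying each by 5 gives whole numbers: C 7.00, H 14.00, O 5.00
Empirical formula: C7H14O5
Empirical-formula mass = 178.18 g/mol; 356 ÷ 178.18 ≈ 2, so the molecular formula is C14H28O10.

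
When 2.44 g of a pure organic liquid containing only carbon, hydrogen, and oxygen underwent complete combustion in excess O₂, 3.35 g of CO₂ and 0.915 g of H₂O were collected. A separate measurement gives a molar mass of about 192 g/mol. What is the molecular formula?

mol C = 3.35 g CO₂ ÷ 44.009 g/mol = 0.07612 mol
mol H = 2 × 0.915 g H₂O ÷ 18.015 g/mol = 0.1016 mol
mass O = 2.44 − (0.9143 + 0.1024) = 1.423 g → mol O = 1.423 ÷ 15.999 = 0.08896 mol
Divide by the smallest (0.07612 mol): C 1.000, H 1.334, O 1.169
Multiplying each by 6 gives whole numbers: C 6.00, H 8.01, O 7.01
Empirical formula: C6H8O7
Empirical-formula mass = 192.12 g/mol; 192 ÷ 192.12 ≈ 1, so the molecular formula is C6H8O7.

C6H8O7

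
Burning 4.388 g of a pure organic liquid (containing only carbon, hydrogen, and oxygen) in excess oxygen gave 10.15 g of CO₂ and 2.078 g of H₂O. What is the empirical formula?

C8H8O3

mol C = 10.15 g CO₂ ÷ 44.009 g/mol = 0.23063 mol
mol H = 2 × 2.078 g H₂O ÷ 18.015 g/mol = 0.23070 mol
mass O = 4.388 − (2.7702 + 0.23254) = 1.3853 g → mol O = 1.3853 ÷ 15.999 = 0.086587 mol
Divide by the smallest (0.086587 mol): C 2.664, H 2.664, O 1.000
Multiplying each by 3 gives whole numbers: C 7.99, H 7.99, O 3.00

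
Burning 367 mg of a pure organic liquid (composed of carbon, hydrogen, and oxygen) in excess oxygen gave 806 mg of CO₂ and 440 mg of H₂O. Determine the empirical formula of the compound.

mol C = 0.806 g CO₂ ÷ 44.009 g/mol = 0.01831 mol
mol H = 2 × 0.440 g H₂O ÷ 18.015 g/mol = 0.04885 mol
mass O = 0.367 − (0.2200 + 0.04924) = 0.09779 g → mol O = 0.09779 ÷ 15.999 = 0.006112 mol
Divide by the smallest (0.006112 mol): C 2.996, H 7.992, O 1.000

C3H8O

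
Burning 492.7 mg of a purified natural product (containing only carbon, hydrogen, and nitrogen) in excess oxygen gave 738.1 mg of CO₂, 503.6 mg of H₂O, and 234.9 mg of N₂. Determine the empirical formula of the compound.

C3H10N3

mol C = 0.7381 g CO₂ ÷ 44.009 g/mol = 0.016772 mol
mol H = 2 × 0.5036 g H₂O ÷ 18.015 g/mol = 0.055909 mol
mol N = 2 × 0.2349 g N₂ ÷ 28.014 g/mol = 0.016770 mol
Divide by the smallest (0.016770 mol): C 1.000, H 3.334, N 1.000
Multiplying each by 3 gives whole numbers: C 3.00, H 10.00, N 3.00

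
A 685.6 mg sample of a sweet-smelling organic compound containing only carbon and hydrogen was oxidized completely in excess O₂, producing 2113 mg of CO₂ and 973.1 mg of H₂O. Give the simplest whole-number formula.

mol C = 2.113 g CO₂ ÷ 44.009 g/mol = 0.048013 mol
mol H = 2 × 0.9731 g H₂O ÷ 18.015 g/mol = 0.10803 mol
Divide by the smallest (0.048013 mol): C 1.000, H 2.250
Multiplying each by 4 gives whole numbers: C 4.00, H 9.00

C4H9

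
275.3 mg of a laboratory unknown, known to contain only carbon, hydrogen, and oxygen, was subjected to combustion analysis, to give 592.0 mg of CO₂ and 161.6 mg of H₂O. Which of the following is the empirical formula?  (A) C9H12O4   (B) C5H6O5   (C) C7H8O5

mol C = 0.5920 g CO₂ ÷ 44.009 g/mol = 0.013452 mol
mol H = 2 × 0.1616 g H₂O ÷ 18.015 g/mol = 0.017941 mol
mass O = 0.2753 − (0.16157 + 0.018084) = 0.095646 g → mol O = 0.095646 ÷ 15.999 = 0.0059783 mol
Divide by the smallest (0.0059783 mol): C 2.250, H 3.001, O 1.000
Multiplying each by 4 gives whole numbers: C 9.00, H 12.00, O 4.00

(A) C9H12O4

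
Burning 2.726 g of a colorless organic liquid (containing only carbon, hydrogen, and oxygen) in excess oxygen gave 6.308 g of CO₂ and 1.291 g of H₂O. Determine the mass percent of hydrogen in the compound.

mol C = 6.308 g CO₂ ÷ 44.009 g/mol = 0.14333 mol
mol H = 2 × 1.291 g H₂O ÷ 18.015 g/mol = 0.14333 mol
mass O = 2.726 − (1.7216 + 0.14447) = 0.85994 g → mol O = 0.85994 ÷ 15.999 = 0.053750 mol
mass % H = 0.14447 g ÷ 2.726 g × 100%

5.30%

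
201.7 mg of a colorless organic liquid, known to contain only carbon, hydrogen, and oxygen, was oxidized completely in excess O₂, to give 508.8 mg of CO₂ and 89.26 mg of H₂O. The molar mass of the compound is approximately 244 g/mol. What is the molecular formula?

C14H12O4

mol C = 0.5088 g CO₂ ÷ 44.009 g/mol = 0.011561 mol
mol H = 2 × 0.08926 g H₂O ÷ 18.015 g/mol = 0.0099095 mol
mass O = 0.2017 − (0.13886 + 0.0099888) = 0.052849 g → mol O = 0.052849 ÷ 15.999 = 0.0033033 mol
Divide by the smallest (0.0033033 mol): C 3.500, H 3.000, O 1.000
Multiplying each by 2 gives whole numbers: C 7.00, H 6.00, O 2.00
Empirical formula: C7H6O2
Empirical-formula mass = 122.12 g/mol; 244 ÷ 122.12 ≈ 2, so the molecular formula is C14H12O4.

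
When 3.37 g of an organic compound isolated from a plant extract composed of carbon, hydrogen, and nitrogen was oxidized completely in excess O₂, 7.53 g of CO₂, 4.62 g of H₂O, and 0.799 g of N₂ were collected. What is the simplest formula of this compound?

C3H9N

mol C = 7.53 g CO₂ ÷ 44.009 g/mol = 0.1711 mol
mol H = 2 × 4.62 g H₂O ÷ 18.015 g/mol = 0.5129 mol
mol N = 2 × 0.799 g N₂ ÷ 28.014 g/mol = 0.05704 mol
Divide by the smallest (0.05704 mol): C 3.000, H 8.992, N 1.000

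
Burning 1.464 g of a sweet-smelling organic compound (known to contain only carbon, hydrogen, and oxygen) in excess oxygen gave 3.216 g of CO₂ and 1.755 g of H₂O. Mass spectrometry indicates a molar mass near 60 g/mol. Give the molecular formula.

mol C = 3.216 g CO₂ ÷ 44.009 g/mol = 0.073076 mol
mol H = 2 × 1.755 g H₂O ÷ 18.015 g/mol = 0.19484 mol
mass O = 1.464 − (0.87772 + 0.19640) = 0.38989 g → mol O = 0.38989 ÷ 15.999 = 0.024370 mol
Divide by the smallest (0.024370 mol): C 2.999, H 7.995, O 1.000
Empirical formula: C3H8O
Empirical-formula mass = 60.10 g/mol; 60 ÷ 60.10 ≈ 1, so the molecular formula is C3H8O.

C3H8O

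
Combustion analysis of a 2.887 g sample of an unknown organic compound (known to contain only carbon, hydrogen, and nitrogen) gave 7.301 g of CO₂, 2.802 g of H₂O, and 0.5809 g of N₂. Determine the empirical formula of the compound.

mol C = 7.301 g CO₂ ÷ 44.009 g/mol = 0.16590 mol
mol H = 2 × 2.802 g H₂O ÷ 18.015 g/mol = 0.31107 mol
mol N = 2 × 0.5809 g N₂ ÷ 28.014 g/mol = 0.041472 mol
Divide by the smallest (0.041472 mol): C 4.000, H 7.501, N 1.000
Multiplying each by 2 gives whole numbers: C 8.00, H 15.00, N 2.00

C8H15N2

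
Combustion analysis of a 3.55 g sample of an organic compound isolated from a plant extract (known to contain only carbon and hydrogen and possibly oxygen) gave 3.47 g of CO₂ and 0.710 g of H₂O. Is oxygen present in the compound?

mol C = 3.47 g CO₂ ÷ 44.009 g/mol = 0.07885 mol
mol H = 2 × 0.710 g H₂O ÷ 18.015 g/mol = 0.07882 mol
C and H account for only 1.026 g of the 3.55 g sample; the remaining 2.524 g must be oxygen.

yes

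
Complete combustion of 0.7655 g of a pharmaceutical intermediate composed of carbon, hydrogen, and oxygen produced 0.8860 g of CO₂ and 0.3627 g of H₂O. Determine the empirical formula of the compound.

C2H4O3

mol C = 0.8860 g CO₂ ÷ 44.009 g/mol = 0.020132 mol
mol H = 2 × 0.3627 g H₂O ÷ 18.015 g/mol = 0.040266 mol
mass O = 0.7655 − (0.24181 + 0.040589) = 0.48310 g → mol O = 0.48310 ÷ 15.999 = 0.030196 mol
Divide by the smallest (0.020132 mol): C 1.000, H 2.000, O 1.500
Multiplying each by 2 gives whole numbers: C 2.00, H 4.00, O 3.00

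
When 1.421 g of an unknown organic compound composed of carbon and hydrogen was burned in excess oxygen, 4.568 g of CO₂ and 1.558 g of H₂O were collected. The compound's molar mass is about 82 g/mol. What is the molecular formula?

C6H10

mol C = 4.568 g CO₂ ÷ 44.009 g/mol = 0.10380 mol
mol H = 2 × 1.558 g H₂O ÷ 18.015 g/mol = 0.17297 mol
Divide by the smallest (0.10380 mol): C 1.000, H 1.666
Multiplying each by 3 gives whole numbers: C 3.00, H 5.00
Empirical formula: C3H5
Empirical-formula mass = 41.07 g/mol; 82 ÷ 41.07 ≈ 2, so the molecular formula is C6H10.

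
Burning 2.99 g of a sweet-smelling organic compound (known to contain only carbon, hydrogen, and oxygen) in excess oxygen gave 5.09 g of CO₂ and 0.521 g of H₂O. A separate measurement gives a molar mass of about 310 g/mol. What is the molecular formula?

C12H6O10

mol C = 5.09 g CO₂ ÷ 44.009 g/mol = 0.1157 mol
mol H = 2 × 0.521 g H₂O ÷ 18.015 g/mol = 0.05784 mol
mass O = 2.99 − (1.389 + 0.05830) = 1.543 g → mol O = 1.543 ÷ 15.999 = 0.09641 mol
Divide by the smallest (0.05784 mol): C 2.000, H 1.000, O 1.667
Multiplying each by 3 gives whole numbers: C 6.00, H 3.00, O 5.00
Empirical formula: C6H3O5
Empirical-formula mass = 155.09 g/mol; 310 ÷ 155.09 ≈ 2, so the molecular formula is C12H6O10.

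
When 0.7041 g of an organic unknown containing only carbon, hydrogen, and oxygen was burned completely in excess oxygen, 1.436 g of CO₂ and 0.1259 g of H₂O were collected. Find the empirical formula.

C7H3O4

mol C = 1.436 g CO₂ ÷ 44.009 g/mol = 0.032630 mol
mol H = 2 × 0.1259 g H₂O ÷ 18.015 g/mol = 0.013977 mol
mass O = 0.7041 − (0.39192 + 0.014089) = 0.29810 g → mol O = 0.29810 ÷ 15.999 = 0.018632 mol
Divide by the smallest (0.013977 mol): C 2.334, H 1.000, O 1.333
Multiplying each by 3 gives whole numbers: C 7.00, H 3.00, O 4.00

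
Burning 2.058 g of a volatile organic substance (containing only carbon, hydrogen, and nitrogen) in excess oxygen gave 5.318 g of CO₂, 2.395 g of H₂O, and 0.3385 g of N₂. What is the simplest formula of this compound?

mol C = 5.318 g CO₂ ÷ 44.009 g/mol = 0.12084 mol
mol H = 2 × 2.395 g H₂O ÷ 18.015 g/mol = 0.26589 mol
mol N = 2 × 0.3385 g N₂ ÷ 28.014 g/mol = 0.024166 mol
Divide by the smallest (0.024166 mol): C 5.000, H 11.002, N 1.000

C5H11N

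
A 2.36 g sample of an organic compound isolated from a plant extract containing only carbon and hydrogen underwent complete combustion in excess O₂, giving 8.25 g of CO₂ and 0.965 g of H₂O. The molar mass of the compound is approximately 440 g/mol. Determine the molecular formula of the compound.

mol C = 8.25 g CO₂ ÷ 44.009 g/mol = 0.1875 mol
mol H = 2 × 0.965 g H₂O ÷ 18.015 g/mol = 0.1071 mol
Divide by the smallest (0.1071 mol): C 1.750, H 1.000
Multiplying each by 4 gives whole numbers: C 7.00, H 4.00
Empirical formula: C7H4
Empirical-formula mass = 88.11 g/mol; 440 ÷ 88.11 ≈ 5, so the molecular formula is C35H20.

C35H20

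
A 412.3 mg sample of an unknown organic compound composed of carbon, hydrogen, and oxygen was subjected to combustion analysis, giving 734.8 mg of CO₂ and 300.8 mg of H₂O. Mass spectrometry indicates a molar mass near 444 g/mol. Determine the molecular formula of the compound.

C18H36O12

mol C = 0.7348 g CO₂ ÷ 44.009 g/mol = 0.016697 mol
mol H = 2 × 0.3008 g H₂O ÷ 18.015 g/mol = 0.033394 mol
mass O = 0.4123 − (0.20054 + 0.033662) = 0.17810 g → mol O = 0.17810 ÷ 15.999 = 0.011132 mol
Divide by the smallest (0.011132 mol): C 1.500, H 3.000, O 1.000
Multiplying each by 2 gives whole numbers: C 3.00, H 6.00, O 2.00
Empirical formula: C3H6O2
Empirical-formula mass = 74.08 g/mol; 444 ÷ 74.08 ≈ 6, so the molecular formula is C18H36O12.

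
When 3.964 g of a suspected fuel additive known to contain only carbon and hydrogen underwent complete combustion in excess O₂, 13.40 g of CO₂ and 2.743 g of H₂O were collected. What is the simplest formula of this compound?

CH

mol C = 13.40 g CO₂ ÷ 44.009 g/mol = 0.30448 mol
mol H = 2 × 2.743 g H₂O ÷ 18.015 g/mol = 0.30452 mol
Divide by the smallest (0.30448 mol): C 1.000, H 1.000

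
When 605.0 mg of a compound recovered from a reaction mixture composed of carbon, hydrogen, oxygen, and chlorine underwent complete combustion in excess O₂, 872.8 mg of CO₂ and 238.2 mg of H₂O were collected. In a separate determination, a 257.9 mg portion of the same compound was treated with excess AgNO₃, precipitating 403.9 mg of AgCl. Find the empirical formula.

C3H4ClO

mol C = 0.8728 g CO₂ ÷ 44.009 g/mol = 0.019832 mol
mol H = 2 × 0.2382 g H₂O ÷ 18.015 g/mol = 0.026445 mol
From the AgCl data: mol Cl per gram of compound = (0.4039 ÷ 143.318) ÷ 0.2579 = 0.010928 mol/g, so in the 0.6050 g combustion sample mol Cl = 0.0066112 mol
mass O = 0.6050 − (0.23821 + 0.026656 + 0.23437) = 0.10577 g → mol O = 0.10577 ÷ 15.999 = 0.0066112 mol
Divide by the smallest (0.0066112 mol): C 3.000, H 4.000, Cl 1.000, O 1.000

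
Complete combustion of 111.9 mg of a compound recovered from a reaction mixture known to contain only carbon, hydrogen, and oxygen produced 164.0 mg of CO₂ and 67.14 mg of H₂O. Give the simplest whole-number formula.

mol C = 0.1640 g CO₂ ÷ 44.009 g/mol = 0.0037265 mol
mol H = 2 × 0.06714 g H₂O ÷ 18.015 g/mol = 0.0074538 mol
mass O = 0.1119 − (0.044759 + 0.0075134) = 0.059627 g → mol O = 0.059627 ÷ 15.999 = 0.0037269 mol
Divide by the smallest (0.0037265 mol): C 1.000, H 2.000, O 1.000

CH2O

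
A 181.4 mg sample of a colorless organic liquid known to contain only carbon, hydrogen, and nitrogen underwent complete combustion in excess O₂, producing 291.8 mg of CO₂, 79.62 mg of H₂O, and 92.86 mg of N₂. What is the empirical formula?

mol C = 0.2918 g CO₂ ÷ 44.009 g/mol = 0.0066305 mol
mol H = 2 × 0.07962 g H₂O ÷ 18.015 g/mol = 0.0088393 mol
mol N = 2 × 0.09286 g N₂ ÷ 28.014 g/mol = 0.0066295 mol
Divide by the smallest (0.0066295 mol): C 1.000, H 1.333, N 1.000
Multiplying each by 3 gives whole numbers: C 3.00, H 4.00, N 3.00

C3H4N3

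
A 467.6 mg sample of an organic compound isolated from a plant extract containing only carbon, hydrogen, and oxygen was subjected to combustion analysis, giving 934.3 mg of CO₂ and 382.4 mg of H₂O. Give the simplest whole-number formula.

C2H4O

mol C = 0.9343 g CO₂ ÷ 44.009 g/mol = 0.021230 mol
mol H = 2 × 0.3824 g H₂O ÷ 18.015 g/mol = 0.042454 mol
mass O = 0.4676 − (0.25499 + 0.042793) = 0.16982 g → mol O = 0.16982 ÷ 15.999 = 0.010614 mol
Divide by the smallest (0.010614 mol): C 2.000, H 4.000, O 1.000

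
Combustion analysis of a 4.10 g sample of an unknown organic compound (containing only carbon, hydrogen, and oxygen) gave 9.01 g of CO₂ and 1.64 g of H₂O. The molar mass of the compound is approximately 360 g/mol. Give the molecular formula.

mol C = 9.01 g CO₂ ÷ 44.009 g/mol = 0.2047 mol
mol H = 2 × 1.64 g H₂O ÷ 18.015 g/mol = 0.1821 mol
mass O = 4.10 − (2.459 + 0.1835) = 1.457 g → mol O = 1.457 ÷ 15.999 = 0.09110 mol
Divide by the smallest (0.09110 mol): C 2.247, H 1.999, O 1.000
Multiplying each by 4 gives whole numbers: C 8.99, H 7.99, O 4.00
Empirical formula: C9H8O4
Empirical-formula mass = 180.16 g/mol; 360 ÷ 180.16 ≈ 2, so the molecular formula is C18H16O8.

C18H16O8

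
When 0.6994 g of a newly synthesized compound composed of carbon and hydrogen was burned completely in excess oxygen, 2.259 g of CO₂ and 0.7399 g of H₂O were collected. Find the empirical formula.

mol C = 2.259 g CO₂ ÷ 44.009 g/mol = 0.051330 mol
mol H = 2 × 0.7399 g H₂O ÷ 18.015 g/mol = 0.082143 mol
Divide by the smallest (0.051330 mol): C 1.000, H 1.600
Multiplying each by 5 gives whole numbers: C 5.00, H 8.00

C5H8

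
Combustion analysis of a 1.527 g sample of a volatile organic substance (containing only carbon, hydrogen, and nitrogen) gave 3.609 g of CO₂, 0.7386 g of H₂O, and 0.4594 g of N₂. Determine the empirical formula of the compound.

C5H5N2

mol C = 3.609 g CO₂ ÷ 44.009 g/mol = 0.082006 mol
mol H = 2 × 0.7386 g H₂O ÷ 18.015 g/mol = 0.081998 mol
mol N = 2 × 0.4594 g N₂ ÷ 28.014 g/mol = 0.032798 mol
Divide by the smallest (0.032798 mol): C 2.500, H 2.500, N 1.000
Multiplying each by 2 gives whole numbers: C 5.00, H 5.00, N 2.00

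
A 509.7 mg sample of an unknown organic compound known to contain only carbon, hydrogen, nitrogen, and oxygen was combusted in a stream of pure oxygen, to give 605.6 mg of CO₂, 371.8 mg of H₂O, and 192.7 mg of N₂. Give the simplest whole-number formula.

mol C = 0.6056 g CO₂ ÷ 44.009 g/mol = 0.013761 mol
mol H = 2 × 0.3718 g H₂O ÷ 18.015 g/mol = 0.041277 mol
mol N = 2 × 0.1927 g N₂ ÷ 28.014 g/mol = 0.013757 mol
mass O = 0.5097 − (0.16528 + 0.041607 + 0.19270) = 0.11011 g → mol O = 0.11011 ÷ 15.999 = 0.0068824 mol
Divide by the smallest (0.0068824 mol): C 1.999, H 5.997, N 1.999, O 1.000

C2H6N2O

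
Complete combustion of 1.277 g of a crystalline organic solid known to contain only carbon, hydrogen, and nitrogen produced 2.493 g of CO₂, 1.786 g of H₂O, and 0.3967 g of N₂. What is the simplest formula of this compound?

C2H7N

mol C = 2.493 g CO₂ ÷ 44.009 g/mol = 0.056648 mol
mol H = 2 × 1.786 g H₂O ÷ 18.015 g/mol = 0.19828 mol
mol N = 2 × 0.3967 g N₂ ÷ 28.014 g/mol = 0.028322 mol
Divide by the smallest (0.028322 mol): C 2.000, H 7.001, N 1.000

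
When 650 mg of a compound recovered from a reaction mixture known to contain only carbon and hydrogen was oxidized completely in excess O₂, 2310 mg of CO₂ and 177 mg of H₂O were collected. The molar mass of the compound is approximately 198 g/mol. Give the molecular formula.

C16H6

mol C = 2.31 g CO₂ ÷ 44.009 g/mol = 0.05249 mol
mol H = 2 × 0.177 g H₂O ÷ 18.015 g/mol = 0.01965 mol
Divide by the smallest (0.01965 mol): C 2.671, H 1.000
Multiplying each by 3 gives whole numbers: C 8.01, H 3.00
Empirical formula: C8H3
Empirical-formula mass = 99.11 g/mol; 198 ÷ 99.11 ≈ 2, so the molecular formula is C16H6.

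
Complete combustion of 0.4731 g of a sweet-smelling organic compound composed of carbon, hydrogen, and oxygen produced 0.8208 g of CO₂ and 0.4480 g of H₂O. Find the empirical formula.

mol C = 0.8208 g CO₂ ÷ 44.009 g/mol = 0.018651 mol
mol H = 2 × 0.4480 g H₂O ÷ 18.015 g/mol = 0.049736 mol
mass O = 0.4731 − (0.22401 + 0.050134) = 0.19895 g → mol O = 0.19895 ÷ 15.999 = 0.012435 mol
Divide by the smallest (0.012435 mol): C 1.500, H 4.000, O 1.000
Multiplying each by 2 gives whole numbers: C 3.00, H 8.00, O 2.00

C3H8O2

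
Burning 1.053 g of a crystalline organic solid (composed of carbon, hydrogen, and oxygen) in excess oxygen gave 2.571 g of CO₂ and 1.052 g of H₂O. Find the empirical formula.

mol C = 2.571 g CO₂ ÷ 44.009 g/mol = 0.058420 mol
mol H = 2 × 1.052 g H₂O ÷ 18.015 g/mol = 0.11679 mol
mass O = 1.053 − (0.70168 + 0.11773) = 0.23359 g → mol O = 0.23359 ÷ 15.999 = 0.014600 mol
Divide by the smallest (0.014600 mol): C 4.001, H 7.999, O 1.000

C4H8O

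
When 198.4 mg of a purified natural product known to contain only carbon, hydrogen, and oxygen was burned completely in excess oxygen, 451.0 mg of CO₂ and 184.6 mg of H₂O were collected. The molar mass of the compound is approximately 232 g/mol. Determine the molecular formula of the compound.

mol C = 0.4510 g CO₂ ÷ 44.009 g/mol = 0.010248 mol
mol H = 2 × 0.1846 g H₂O ÷ 18.015 g/mol = 0.020494 mol
mass O = 0.1984 − (0.12309 + 0.020658) = 0.054654 g → mol O = 0.054654 ÷ 15.999 = 0.0034161 mol
Divide by the smallest (0.0034161 mol): C 3.000, H 5.999, O 1.000
Empirical formula: C3H6O
Empirical-formula mass = 58.08 g/mol; 232 ÷ 58.08 ≈ 4, so the molecular formula is C12H24O4.

C12H24O4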